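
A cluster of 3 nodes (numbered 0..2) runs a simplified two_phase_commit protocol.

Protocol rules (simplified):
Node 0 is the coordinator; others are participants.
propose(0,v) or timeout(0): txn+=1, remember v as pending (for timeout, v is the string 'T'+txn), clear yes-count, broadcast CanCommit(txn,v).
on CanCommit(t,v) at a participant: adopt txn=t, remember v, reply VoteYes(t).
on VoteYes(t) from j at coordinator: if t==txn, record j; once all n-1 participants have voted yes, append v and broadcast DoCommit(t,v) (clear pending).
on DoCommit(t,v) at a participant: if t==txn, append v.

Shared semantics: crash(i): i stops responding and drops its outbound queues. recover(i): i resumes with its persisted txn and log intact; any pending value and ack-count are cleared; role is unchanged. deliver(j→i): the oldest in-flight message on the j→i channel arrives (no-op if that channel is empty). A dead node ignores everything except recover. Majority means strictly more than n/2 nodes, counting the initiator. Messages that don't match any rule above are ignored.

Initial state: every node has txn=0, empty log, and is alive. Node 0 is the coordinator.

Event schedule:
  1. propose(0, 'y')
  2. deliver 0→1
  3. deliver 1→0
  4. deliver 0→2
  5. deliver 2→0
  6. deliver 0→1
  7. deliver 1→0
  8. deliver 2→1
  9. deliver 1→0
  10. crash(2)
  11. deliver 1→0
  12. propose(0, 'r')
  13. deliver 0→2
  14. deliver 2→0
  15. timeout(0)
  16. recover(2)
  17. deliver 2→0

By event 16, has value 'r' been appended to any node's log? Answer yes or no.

step 1 propose(0,'y'): 0={coor,t=1,log=-}
step 2 deliver 0→1: 1={part,t=1,log=-}
step 3 deliver 1→0: —
step 4 deliver 0→2: 2={part,t=1,log=-}
step 5 deliver 2→0: 0={coor,t=1,log=y}
step 6 deliver 0→1: 1={part,t=1,log=y}
step 7 deliver 1→0: —
step 8 deliver 2→1: —
step 9 deliver 1→0: —
step 10 crash(2): 2={✗part,t=1,log=-}
step 11 deliver 1→0: —
step 12 propose(0,'r'): 0={coor,t=2,log=y}
step 13 deliver 0→2: —
step 14 deliver 2→0: —
step 15 timeout(0): 0={coor,t=3,log=y}
step 16 recover(2): 2={part,t=1,log=-}

no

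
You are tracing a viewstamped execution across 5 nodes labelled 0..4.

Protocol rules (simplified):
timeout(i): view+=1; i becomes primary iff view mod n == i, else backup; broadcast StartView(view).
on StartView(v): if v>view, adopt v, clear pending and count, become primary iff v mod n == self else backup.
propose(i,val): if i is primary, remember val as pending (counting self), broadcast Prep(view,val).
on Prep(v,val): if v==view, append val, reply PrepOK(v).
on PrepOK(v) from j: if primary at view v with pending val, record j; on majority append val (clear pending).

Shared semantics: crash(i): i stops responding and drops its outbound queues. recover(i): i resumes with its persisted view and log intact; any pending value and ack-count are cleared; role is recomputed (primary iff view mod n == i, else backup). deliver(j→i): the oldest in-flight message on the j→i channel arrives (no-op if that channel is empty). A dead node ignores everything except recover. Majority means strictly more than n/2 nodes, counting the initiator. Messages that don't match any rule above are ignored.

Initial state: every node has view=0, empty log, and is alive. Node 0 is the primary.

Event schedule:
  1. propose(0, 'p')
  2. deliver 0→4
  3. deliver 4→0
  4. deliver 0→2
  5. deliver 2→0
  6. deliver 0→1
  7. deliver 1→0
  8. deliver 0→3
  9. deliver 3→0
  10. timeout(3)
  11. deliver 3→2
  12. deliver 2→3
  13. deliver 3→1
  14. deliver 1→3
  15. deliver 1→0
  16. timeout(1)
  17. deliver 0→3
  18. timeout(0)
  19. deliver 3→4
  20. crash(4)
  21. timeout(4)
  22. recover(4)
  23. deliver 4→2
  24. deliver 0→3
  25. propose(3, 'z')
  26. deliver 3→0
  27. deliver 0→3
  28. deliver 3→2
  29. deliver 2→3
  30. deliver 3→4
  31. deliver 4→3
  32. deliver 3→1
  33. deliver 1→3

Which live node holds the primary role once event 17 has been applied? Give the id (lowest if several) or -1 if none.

0

[1] propose(0,'p') → ∅
[2] deliver 0→4 → N4(back v0 [p])
[3] deliver 4→0 → ∅
[4] deliver 0→2 → N2(back v0 [p])
[5] deliver 2→0 → N0(prim v0 [p])
[6] deliver 0→1 → N1(back v0 [p])
[7] deliver 1→0 → ∅
[8] deliver 0→3 → N3(back v0 [p])
[9] deliver 3→0 → ∅
[10] timeout(3) → N3(back v1 [p])
[11] deliver 3→2 → N2(back v1 [p])
[12] deliver 2→3 → ∅
[13] deliver 3→1 → N1(prim v1 [p])
[14] deliver 1→3 → ∅
[15] deliver 1→0 → ∅
[16] timeout(1) → N1(back v2 [p])
[17] deliver 0→3 → ∅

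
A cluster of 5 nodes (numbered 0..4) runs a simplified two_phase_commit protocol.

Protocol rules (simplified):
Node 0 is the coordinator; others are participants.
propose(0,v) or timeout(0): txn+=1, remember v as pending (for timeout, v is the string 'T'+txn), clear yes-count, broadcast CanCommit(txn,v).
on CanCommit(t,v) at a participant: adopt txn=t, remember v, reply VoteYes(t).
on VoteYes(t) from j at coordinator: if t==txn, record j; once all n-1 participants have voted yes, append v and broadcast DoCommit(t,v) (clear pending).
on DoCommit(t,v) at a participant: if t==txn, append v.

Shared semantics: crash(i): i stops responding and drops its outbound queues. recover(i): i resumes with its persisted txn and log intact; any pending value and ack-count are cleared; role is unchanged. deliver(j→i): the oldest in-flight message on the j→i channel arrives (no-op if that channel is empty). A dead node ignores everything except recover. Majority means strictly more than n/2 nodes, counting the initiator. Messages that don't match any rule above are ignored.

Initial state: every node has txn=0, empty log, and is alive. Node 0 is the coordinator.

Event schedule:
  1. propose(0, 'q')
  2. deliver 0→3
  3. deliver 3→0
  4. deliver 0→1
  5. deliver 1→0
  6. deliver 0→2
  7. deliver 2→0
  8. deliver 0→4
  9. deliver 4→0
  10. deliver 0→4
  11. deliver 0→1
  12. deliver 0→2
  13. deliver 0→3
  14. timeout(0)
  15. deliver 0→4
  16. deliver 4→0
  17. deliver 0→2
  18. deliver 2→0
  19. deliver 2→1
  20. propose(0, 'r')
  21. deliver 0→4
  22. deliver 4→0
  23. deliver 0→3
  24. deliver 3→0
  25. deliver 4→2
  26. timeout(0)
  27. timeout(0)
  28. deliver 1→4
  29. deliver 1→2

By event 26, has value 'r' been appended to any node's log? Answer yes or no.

no

after 1 — propose(0,'q'): n0:coor/t1/[-]
after 2 — deliver 0→3: n3:part/t1/[-]
after 3 — deliver 3→0: ·
after 4 — deliver 0→1: n1:part/t1/[-]
after 5 — deliver 1→0: ·
after 6 — deliver 0→2: n2:part/t1/[-]
after 7 — deliver 2→0: ·
after 8 — deliver 0→4: n4:part/t1/[-]
after 9 — deliver 4→0: n0:coor/t1/[q]
after 10 — deliver 0→4: n4:part/t1/[q]
after 11 — deliver 0→1: n1:part/t1/[q]
after 12 — deliver 0→2: n2:part/t1/[q]
after 13 — deliver 0→3: n3:part/t1/[q]
after 14 — timeout(0): n0:coor/t2/[q]
after 15 — deliver 0→4: n4:part/t2/[q]
after 16 — deliver 4→0: ·
after 17 — deliver 0→2: n2:part/t2/[q]
after 18 — deliver 2→0: ·
after 19 — deliver 2→1: ·
after 20 — propose(0,'r'): n0:coor/t3/[q]
after 21 — deliver 0→4: n4:part/t3/[q]
after 22 — deliver 4→0: ·
after 23 — deliver 0→3: n3:part/t2/[q]
after 24 — deliver 3→0: ·
after 25 — deliver 4→2: ·
after 26 — timeout(0): n0:coor/t4/[q]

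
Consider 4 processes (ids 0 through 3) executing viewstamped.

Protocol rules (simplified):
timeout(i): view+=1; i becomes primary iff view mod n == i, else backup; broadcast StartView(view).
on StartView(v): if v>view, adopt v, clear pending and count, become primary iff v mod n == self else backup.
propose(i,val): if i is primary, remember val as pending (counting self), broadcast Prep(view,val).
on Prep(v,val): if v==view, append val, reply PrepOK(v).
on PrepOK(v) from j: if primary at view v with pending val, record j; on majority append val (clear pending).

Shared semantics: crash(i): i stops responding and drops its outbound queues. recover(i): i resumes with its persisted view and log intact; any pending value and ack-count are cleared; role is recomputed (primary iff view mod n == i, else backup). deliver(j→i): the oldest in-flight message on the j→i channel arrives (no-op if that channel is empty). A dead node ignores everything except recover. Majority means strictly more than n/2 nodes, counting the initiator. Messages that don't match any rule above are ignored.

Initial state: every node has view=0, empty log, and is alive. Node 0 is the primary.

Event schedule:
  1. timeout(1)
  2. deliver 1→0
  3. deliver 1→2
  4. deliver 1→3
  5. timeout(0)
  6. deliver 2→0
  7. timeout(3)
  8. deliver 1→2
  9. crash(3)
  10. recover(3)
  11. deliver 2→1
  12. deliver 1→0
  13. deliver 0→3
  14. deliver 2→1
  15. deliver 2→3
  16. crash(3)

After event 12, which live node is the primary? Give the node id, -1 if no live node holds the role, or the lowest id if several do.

after 1 — timeout(1): n1:prim/v1/[-]
after 2 — deliver 1→0: n0:back/v1/[-]
after 3 — deliver 1→2: n2:back/v1/[-]
after 4 — deliver 1→3: n3:back/v1/[-]
after 5 — timeout(0): n0:back/v2/[-]
after 6 — deliver 2→0: ·
after 7 — timeout(3): n3:back/v2/[-]
after 8 — deliver 1→2: ·
after 9 — crash(3): n3:✗back/v2/[-]
after 10 — recover(3): n3:back/v2/[-]
after 11 — deliver 2→1: ·
after 12 — deliver 1→0: ·

1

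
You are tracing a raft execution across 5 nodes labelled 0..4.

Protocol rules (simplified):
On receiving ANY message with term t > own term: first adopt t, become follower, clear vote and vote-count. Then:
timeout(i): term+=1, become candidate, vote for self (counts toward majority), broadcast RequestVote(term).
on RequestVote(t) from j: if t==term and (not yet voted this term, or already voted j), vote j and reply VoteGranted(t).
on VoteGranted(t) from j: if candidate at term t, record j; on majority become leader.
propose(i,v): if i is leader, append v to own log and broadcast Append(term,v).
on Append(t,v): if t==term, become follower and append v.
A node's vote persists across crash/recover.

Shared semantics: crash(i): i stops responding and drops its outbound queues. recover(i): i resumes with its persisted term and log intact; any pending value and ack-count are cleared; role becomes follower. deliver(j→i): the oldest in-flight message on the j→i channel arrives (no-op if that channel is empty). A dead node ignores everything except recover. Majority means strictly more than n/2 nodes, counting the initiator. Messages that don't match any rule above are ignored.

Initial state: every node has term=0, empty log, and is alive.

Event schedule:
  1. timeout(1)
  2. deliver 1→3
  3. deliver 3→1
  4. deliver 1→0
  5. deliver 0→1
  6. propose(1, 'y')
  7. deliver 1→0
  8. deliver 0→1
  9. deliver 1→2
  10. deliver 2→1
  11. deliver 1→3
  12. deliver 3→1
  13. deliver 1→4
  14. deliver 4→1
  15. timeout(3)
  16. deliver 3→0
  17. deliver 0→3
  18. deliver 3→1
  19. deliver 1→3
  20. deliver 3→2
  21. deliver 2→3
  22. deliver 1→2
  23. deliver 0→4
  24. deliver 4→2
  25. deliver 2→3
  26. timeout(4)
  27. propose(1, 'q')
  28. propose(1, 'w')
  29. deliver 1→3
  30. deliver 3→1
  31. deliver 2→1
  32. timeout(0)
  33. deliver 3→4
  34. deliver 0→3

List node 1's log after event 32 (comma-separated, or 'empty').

e1 timeout(1): 1[cand,t=1,-]
e2 deliver 1→3: 3[foll,t=1,-]
e3 deliver 3→1: ·
e4 deliver 1→0: 0[foll,t=1,-]
e5 deliver 0→1: 1[lead,t=1,-]
e6 propose(1,'y'): 1[lead,t=1,y]
e7 deliver 1→0: 0[foll,t=1,y]
e8 deliver 0→1: ·
e9 deliver 1→2: 2[foll,t=1,-]
e10 deliver 2→1: ·
e11 deliver 1→3: 3[foll,t=1,y]
e12 deliver 3→1: ·
e13 deliver 1→4: 4[foll,t=1,-]
e14 deliver 4→1: ·
e15 timeout(3): 3[cand,t=2,y]
e16 deliver 3→0: 0[foll,t=2,y]
e17 deliver 0→3: ·
e18 deliver 3→1: 1[foll,t=2,y]
e19 deliver 1→3: 3[lead,t=2,y]
e20 deliver 3→2: 2[foll,t=2,-]
e21 deliver 2→3: ·
e22 deliver 1→2: ·
e23 deliver 0→4: ·
e24 deliver 4→2: ·
e25 deliver 2→3: ·
e26 timeout(4): 4[cand,t=2,-]
e27 propose(1,'q'): ·
e28 propose(1,'w'): ·
e29 deliver 1→3: ·
e30 deliver 3→1: ·
e31 deliver 2→1: ·
e32 timeout(0): 0[cand,t=3,y]

y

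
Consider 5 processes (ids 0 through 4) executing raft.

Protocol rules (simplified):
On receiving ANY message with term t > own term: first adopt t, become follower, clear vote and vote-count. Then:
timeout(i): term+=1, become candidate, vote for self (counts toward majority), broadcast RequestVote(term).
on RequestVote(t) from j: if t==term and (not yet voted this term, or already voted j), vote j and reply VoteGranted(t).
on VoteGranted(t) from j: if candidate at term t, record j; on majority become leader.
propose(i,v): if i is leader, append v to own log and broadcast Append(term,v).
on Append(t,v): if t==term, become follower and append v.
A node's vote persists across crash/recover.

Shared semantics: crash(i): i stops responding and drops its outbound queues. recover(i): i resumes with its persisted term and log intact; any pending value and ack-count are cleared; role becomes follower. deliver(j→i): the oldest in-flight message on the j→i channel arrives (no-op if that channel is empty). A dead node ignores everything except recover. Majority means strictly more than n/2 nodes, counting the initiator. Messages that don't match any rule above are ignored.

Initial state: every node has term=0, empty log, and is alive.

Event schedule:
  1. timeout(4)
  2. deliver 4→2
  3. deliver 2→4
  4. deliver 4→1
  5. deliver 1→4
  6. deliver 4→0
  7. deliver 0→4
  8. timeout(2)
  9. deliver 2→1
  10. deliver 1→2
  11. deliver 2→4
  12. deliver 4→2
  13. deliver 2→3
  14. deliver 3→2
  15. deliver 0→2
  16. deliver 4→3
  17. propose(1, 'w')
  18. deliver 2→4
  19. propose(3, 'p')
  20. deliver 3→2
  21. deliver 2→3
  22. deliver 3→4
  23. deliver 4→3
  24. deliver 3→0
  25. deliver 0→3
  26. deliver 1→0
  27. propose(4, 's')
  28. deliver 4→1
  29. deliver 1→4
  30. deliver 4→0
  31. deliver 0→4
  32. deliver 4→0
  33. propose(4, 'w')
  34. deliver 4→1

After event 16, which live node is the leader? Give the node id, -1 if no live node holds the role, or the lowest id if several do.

2

step 1 timeout(4): 4={cand,t=1,log=-}
step 2 deliver 4→2: 2={foll,t=1,log=-}
step 3 deliver 2→4: —
step 4 deliver 4→1: 1={foll,t=1,log=-}
step 5 deliver 1→4: 4={lead,t=1,log=-}
step 6 deliver 4→0: 0={foll,t=1,log=-}
step 7 deliver 0→4: —
step 8 timeout(2): 2={cand,t=2,log=-}
step 9 deliver 2→1: 1={foll,t=2,log=-}
step 10 deliver 1→2: —
step 11 deliver 2→4: 4={foll,t=2,log=-}
step 12 deliver 4→2: 2={lead,t=2,log=-}
step 13 deliver 2→3: 3={foll,t=2,log=-}
step 14 deliver 3→2: —
step 15 deliver 0→2: —
step 16 deliver 4→3: —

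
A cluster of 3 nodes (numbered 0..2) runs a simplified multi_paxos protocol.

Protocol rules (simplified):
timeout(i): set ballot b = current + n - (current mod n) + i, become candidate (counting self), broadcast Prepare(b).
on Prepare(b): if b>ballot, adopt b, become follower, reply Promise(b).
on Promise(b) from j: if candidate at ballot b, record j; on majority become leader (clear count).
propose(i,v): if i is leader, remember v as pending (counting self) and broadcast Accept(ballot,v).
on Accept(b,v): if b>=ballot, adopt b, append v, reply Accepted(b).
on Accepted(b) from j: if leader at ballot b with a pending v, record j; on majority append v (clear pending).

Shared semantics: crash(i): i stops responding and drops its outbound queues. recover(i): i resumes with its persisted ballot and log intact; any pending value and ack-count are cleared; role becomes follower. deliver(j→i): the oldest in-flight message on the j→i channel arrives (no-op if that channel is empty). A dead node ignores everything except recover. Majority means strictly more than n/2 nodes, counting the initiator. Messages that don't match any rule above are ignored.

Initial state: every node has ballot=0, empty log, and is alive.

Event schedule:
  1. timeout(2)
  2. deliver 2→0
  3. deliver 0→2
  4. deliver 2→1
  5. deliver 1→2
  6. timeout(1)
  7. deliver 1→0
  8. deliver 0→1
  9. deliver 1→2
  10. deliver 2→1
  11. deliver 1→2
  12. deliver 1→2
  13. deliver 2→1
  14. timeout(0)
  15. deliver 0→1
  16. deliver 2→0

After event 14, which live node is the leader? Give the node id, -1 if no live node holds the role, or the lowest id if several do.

1

after 1 — timeout(2): n2:cand/b5/[-]
after 2 — deliver 2→0: n0:foll/b5/[-]
after 3 — deliver 0→2: n2:lead/b5/[-]
after 4 — deliver 2→1: n1:foll/b5/[-]
after 5 — deliver 1→2: ·
after 6 — timeout(1): n1:cand/b7/[-]
after 7 — deliver 1→0: n0:foll/b7/[-]
after 8 — deliver 0→1: n1:lead/b7/[-]
after 9 — deliver 1→2: n2:foll/b7/[-]
after 10 — deliver 2→1: ·
after 11 — deliver 1→2: ·
after 12 — deliver 1→2: ·
after 13 — deliver 2→1: ·
after 14 — timeout(0): n0:cand/b9/[-]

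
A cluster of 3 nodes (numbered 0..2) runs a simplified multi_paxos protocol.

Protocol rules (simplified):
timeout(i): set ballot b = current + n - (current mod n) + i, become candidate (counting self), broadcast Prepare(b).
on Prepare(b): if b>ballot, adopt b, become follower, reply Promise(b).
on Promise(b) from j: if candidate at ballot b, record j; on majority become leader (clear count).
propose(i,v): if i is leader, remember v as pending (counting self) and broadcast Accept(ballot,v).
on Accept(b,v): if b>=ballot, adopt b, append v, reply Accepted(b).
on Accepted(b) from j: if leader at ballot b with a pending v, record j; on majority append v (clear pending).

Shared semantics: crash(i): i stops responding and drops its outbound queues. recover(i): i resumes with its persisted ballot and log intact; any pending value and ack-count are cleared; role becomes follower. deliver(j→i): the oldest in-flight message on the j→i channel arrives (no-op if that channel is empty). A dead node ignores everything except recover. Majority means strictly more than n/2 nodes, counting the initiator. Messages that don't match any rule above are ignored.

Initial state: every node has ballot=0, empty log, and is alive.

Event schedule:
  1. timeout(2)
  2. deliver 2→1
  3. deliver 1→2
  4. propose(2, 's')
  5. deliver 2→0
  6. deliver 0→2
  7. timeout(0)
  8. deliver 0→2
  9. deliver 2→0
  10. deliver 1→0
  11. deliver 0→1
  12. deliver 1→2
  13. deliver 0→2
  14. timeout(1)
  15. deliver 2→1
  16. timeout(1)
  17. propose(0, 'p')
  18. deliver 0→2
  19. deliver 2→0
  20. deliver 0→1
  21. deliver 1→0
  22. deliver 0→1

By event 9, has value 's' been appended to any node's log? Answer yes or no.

no

step 1 timeout(2): 2={cand,b=5,log=-}
step 2 deliver 2→1: 1={foll,b=5,log=-}
step 3 deliver 1→2: 2={lead,b=5,log=-}
step 4 propose(2,'s'): —
step 5 deliver 2→0: 0={foll,b=5,log=-}
step 6 deliver 0→2: —
step 7 timeout(0): 0={cand,b=6,log=-}
step 8 deliver 0→2: 2={foll,b=6,log=-}
step 9 deliver 2→0: —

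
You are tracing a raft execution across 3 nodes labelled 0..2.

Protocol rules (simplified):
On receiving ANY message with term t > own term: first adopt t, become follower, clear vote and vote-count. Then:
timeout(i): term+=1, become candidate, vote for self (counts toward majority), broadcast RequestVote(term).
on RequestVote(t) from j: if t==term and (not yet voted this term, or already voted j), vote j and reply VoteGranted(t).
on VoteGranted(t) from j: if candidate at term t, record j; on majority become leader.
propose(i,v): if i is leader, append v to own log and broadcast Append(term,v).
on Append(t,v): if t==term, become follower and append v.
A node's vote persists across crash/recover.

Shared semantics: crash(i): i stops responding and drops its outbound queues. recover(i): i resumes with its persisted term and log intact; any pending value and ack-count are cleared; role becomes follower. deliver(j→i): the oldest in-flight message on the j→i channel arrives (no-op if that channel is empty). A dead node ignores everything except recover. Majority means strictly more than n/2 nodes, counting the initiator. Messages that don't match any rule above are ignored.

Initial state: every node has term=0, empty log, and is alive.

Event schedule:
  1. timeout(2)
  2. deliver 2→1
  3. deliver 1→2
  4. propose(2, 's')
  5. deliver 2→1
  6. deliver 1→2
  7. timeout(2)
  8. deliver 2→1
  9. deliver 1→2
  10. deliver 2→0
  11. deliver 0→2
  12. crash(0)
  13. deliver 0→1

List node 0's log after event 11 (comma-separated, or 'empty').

empty

after 1 — timeout(2): n2:cand/t1/[-]
after 2 — deliver 2→1: n1:foll/t1/[-]
after 3 — deliver 1→2: n2:lead/t1/[-]
after 4 — propose(2,'s'): n2:lead/t1/[s]
after 5 — deliver 2→1: n1:foll/t1/[s]
after 6 — deliver 1→2: ·
after 7 — timeout(2): n2:cand/t2/[s]
after 8 — deliver 2→1: n1:foll/t2/[s]
after 9 — deliver 1→2: n2:lead/t2/[s]
after 10 — deliver 2→0: n0:foll/t1/[-]
after 11 — deliver 0→2: ·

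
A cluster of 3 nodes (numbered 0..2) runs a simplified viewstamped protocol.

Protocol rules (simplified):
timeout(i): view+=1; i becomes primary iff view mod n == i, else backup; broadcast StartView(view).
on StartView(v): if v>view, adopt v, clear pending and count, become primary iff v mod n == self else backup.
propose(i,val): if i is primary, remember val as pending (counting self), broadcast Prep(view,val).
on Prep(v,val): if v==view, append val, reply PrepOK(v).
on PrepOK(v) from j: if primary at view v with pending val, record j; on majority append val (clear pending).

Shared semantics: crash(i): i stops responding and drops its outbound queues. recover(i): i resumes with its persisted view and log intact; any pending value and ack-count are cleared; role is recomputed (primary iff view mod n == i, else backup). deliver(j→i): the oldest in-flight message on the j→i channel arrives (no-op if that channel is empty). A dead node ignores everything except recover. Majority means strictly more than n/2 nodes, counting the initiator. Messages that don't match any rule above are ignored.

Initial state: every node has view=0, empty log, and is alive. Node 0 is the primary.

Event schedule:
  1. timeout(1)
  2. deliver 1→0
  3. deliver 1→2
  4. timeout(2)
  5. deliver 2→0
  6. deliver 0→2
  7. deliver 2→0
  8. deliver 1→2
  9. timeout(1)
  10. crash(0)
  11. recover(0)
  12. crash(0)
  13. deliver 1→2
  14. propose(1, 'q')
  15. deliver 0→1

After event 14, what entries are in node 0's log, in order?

empty

1. timeout(1):  <1:prim v1 ->
2. deliver 1→0:  <0:back v1 ->
3. deliver 1→2:  <2:back v1 ->
4. timeout(2):  <2:prim v2 ->
5. deliver 2→0:  <0:back v2 ->
6. deliver 0→2:  nop
7. deliver 2→0:  nop
8. deliver 1→2:  nop
9. timeout(1):  <1:back v2 ->
10. crash(0):  <0:✗back v2 ->
11. recover(0):  <0:back v2 ->
12. crash(0):  <0:✗back v2 ->
13. deliver 1→2:  nop
14. propose(1,'q'):  nop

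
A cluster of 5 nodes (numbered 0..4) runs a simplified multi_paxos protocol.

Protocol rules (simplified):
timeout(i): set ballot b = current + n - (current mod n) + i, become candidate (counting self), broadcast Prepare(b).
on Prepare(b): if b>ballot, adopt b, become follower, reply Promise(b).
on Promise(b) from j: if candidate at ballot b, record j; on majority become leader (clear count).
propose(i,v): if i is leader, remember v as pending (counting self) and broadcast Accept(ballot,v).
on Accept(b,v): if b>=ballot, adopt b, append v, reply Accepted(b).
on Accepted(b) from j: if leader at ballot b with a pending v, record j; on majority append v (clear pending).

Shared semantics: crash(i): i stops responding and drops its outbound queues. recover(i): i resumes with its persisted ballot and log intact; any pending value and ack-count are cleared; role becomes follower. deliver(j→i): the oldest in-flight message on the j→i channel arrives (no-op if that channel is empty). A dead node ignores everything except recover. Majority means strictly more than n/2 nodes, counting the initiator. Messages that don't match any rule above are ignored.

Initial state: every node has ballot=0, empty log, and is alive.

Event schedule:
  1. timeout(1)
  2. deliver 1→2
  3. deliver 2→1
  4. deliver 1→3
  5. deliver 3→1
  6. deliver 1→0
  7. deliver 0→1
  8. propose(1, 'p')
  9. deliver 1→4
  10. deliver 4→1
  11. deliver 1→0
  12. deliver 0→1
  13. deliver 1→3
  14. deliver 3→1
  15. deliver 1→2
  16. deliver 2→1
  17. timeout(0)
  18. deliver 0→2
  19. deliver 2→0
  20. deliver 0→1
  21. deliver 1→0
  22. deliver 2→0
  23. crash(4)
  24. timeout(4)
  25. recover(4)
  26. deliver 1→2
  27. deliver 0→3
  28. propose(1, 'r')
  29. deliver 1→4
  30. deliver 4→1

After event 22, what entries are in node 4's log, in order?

empty

after 1 — timeout(1): n1:cand/b6/[-]
after 2 — deliver 1→2: n2:foll/b6/[-]
after 3 — deliver 2→1: ·
after 4 — deliver 1→3: n3:foll/b6/[-]
after 5 — deliver 3→1: n1:lead/b6/[-]
after 6 — deliver 1→0: n0:foll/b6/[-]
after 7 — deliver 0→1: ·
after 8 — propose(1,'p'): ·
after 9 — deliver 1→4: n4:foll/b6/[-]
after 10 — deliver 4→1: ·
after 11 — deliver 1→0: n0:foll/b6/[p]
after 12 — deliver 0→1: ·
after 13 — deliver 1→3: n3:foll/b6/[p]
after 14 — deliver 3→1: n1:lead/b6/[p]
after 15 — deliver 1→2: n2:foll/b6/[p]
after 16 — deliver 2→1: ·
after 17 — timeout(0): n0:cand/b10/[p]
after 18 — deliver 0→2: n2:foll/b10/[p]
after 19 — deliver 2→0: ·
after 20 — deliver 0→1: n1:foll/b10/[p]
after 21 — deliver 1→0: n0:lead/b10/[p]
after 22 — deliver 2→0: ·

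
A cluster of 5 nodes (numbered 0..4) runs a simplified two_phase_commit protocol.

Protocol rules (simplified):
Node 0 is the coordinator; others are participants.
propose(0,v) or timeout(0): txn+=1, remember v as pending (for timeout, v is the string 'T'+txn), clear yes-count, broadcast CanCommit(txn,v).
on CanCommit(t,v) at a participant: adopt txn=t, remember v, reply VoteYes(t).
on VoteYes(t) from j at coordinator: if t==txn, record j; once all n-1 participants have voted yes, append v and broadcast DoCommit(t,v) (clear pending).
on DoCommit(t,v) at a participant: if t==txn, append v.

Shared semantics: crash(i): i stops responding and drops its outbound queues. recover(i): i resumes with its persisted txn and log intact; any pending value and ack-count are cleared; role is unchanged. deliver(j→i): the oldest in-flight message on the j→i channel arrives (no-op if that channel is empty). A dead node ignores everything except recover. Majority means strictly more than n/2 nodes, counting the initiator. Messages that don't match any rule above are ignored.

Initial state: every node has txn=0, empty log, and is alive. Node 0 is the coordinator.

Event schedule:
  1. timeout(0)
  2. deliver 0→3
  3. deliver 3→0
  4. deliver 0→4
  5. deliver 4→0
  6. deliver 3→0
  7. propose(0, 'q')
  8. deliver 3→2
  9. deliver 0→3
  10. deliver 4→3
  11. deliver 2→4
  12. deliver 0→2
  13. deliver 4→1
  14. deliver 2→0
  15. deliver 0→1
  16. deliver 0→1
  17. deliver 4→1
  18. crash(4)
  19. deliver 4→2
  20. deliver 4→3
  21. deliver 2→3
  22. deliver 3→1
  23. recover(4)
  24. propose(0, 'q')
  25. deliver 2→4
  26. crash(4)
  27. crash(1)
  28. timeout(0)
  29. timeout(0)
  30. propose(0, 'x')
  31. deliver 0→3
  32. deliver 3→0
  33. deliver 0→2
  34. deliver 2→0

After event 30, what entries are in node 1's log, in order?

[1] timeout(0) → N0(coor t1 [-])
[2] deliver 0→3 → N3(part t1 [-])
[3] deliver 3→0 → ∅
[4] deliver 0→4 → N4(part t1 [-])
[5] deliver 4→0 → ∅
[6] deliver 3→0 → ∅
[7] propose(0,'q') → N0(coor t2 [-])
[8] deliver 3→2 → ∅
[9] deliver 0→3 → N3(part t2 [-])
[10] deliver 4→3 → ∅
[11] deliver 2→4 → ∅
[12] deliver 0→2 → N2(part t1 [-])
[13] deliver 4→1 → ∅
[14] deliver 2→0 → ∅
[15] deliver 0→1 → N1(part t1 [-])
[16] deliver 0→1 → N1(part t2 [-])
[17] deliver 4→1 → ∅
[18] crash(4) → N4(✗part t1 [-])
[19] deliver 4→2 → ∅
[20] deliver 4→3 → ∅
[21] deliver 2→3 → ∅
[22] deliver 3→1 → ∅
[23] recover(4) → N4(part t1 [-])
[24] propose(0,'q') → N0(coor t3 [-])
[25] deliver 2→4 → ∅
[26] crash(4) → N4(✗part t1 [-])
[27] crash(1) → N1(✗part t2 [-])
[28] timeout(0) → N0(coor t4 [-])
[29] timeout(0) → N0(coor t5 [-])
[30] propose(0,'x') → N0(coor t6 [-])

empty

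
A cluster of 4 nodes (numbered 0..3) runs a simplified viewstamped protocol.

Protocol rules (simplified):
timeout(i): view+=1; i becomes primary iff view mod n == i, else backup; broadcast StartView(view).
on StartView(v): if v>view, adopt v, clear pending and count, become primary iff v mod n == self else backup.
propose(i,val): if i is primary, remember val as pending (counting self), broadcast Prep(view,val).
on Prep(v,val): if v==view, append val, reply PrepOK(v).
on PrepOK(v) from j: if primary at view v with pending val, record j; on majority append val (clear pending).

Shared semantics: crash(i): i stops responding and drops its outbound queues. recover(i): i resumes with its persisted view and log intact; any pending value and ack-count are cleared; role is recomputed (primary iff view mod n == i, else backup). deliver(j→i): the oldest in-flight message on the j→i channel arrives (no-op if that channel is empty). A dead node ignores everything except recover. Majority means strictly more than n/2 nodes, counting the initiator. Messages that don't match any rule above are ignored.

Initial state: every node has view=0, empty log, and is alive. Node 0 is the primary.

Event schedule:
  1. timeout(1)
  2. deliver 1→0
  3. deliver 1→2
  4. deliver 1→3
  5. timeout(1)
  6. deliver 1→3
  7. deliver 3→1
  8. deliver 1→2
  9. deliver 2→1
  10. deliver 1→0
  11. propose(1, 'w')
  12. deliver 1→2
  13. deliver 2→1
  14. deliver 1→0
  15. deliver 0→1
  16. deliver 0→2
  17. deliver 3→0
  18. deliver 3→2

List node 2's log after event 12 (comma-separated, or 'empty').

[1] timeout(1) → N1(prim v1 [-])
[2] deliver 1→0 → N0(back v1 [-])
[3] deliver 1→2 → N2(back v1 [-])
[4] deliver 1→3 → N3(back v1 [-])
[5] timeout(1) → N1(back v2 [-])
[6] deliver 1→3 → N3(back v2 [-])
[7] deliver 3→1 → ∅
[8] deliver 1→2 → N2(prim v2 [-])
[9] deliver 2→1 → ∅
[10] deliver 1→0 → N0(back v2 [-])
[11] propose(1,'w') → ∅
[12] deliver 1→2 → ∅

empty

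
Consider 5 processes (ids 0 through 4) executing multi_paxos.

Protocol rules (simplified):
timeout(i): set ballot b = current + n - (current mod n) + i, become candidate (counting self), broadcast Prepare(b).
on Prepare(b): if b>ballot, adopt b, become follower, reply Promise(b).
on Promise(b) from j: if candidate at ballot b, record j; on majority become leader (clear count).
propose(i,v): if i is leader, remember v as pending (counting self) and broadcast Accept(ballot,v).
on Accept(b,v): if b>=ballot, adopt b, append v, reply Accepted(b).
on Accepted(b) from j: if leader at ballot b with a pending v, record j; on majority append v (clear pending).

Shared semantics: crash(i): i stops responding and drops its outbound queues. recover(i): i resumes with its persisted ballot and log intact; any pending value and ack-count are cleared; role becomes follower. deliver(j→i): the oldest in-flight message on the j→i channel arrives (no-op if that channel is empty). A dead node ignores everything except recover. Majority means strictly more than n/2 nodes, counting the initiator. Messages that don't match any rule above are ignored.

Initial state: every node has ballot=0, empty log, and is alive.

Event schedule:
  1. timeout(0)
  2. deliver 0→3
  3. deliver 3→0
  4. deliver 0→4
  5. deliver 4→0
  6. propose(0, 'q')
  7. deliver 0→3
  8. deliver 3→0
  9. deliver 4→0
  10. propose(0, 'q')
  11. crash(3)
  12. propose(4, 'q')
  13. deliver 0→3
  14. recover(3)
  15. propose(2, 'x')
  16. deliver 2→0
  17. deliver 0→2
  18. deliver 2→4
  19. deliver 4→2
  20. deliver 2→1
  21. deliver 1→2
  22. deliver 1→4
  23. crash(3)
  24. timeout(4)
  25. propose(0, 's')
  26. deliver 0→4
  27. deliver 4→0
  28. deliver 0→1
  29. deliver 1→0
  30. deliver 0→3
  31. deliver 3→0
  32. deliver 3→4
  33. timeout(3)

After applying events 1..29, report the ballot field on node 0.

14

after 1 — timeout(0): n0:cand/b5/[-]
after 2 — deliver 0→3: n3:foll/b5/[-]
after 3 — deliver 3→0: ·
after 4 — deliver 0→4: n4:foll/b5/[-]
after 5 — deliver 4→0: n0:lead/b5/[-]
after 6 — propose(0,'q'): ·
after 7 — deliver 0→3: n3:foll/b5/[q]
after 8 — deliver 3→0: ·
after 9 — deliver 4→0: ·
after 10 — propose(0,'q'): ·
after 11 — crash(3): n3:✗foll/b5/[q]
after 12 — propose(4,'q'): ·
after 13 — deliver 0→3: ·
after 14 — recover(3): n3:foll/b5/[q]
after 15 — propose(2,'x'): ·
after 16 — deliver 2→0: ·
after 17 — deliver 0→2: n2:foll/b5/[-]
after 18 — deliver 2→4: ·
after 19 — deliver 4→2: ·
after 20 — deliver 2→1: ·
after 21 — deliver 1→2: ·
after 22 — deliver 1→4: ·
after 23 — crash(3): n3:✗foll/b5/[q]
after 24 — timeout(4): n4:cand/b14/[-]
after 25 — propose(0,'s'): ·
after 26 — deliver 0→4: ·
after 27 — deliver 4→0: n0:foll/b14/[-]
after 28 — deliver 0→1: n1:foll/b5/[-]
after 29 — deliver 1→0: ·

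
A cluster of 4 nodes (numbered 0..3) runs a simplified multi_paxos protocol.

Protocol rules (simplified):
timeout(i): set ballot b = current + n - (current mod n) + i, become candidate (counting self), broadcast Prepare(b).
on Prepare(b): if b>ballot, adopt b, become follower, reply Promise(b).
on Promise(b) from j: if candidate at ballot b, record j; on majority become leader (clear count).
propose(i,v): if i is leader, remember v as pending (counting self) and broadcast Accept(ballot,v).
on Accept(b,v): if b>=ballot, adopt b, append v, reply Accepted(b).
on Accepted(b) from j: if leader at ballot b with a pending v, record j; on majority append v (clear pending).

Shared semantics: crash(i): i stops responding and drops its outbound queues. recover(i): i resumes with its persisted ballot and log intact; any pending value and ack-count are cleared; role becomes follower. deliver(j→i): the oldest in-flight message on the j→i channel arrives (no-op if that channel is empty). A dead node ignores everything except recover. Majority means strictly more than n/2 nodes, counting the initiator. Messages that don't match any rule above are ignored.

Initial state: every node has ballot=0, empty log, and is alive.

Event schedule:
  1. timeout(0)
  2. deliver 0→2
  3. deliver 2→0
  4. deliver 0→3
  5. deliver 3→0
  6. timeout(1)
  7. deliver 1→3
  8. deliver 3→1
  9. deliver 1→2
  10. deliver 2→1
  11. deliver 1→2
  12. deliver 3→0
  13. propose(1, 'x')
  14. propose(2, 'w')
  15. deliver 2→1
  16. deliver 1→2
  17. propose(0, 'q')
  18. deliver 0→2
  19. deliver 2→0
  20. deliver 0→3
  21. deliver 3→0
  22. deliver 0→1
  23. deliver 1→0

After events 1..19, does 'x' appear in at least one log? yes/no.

yes

after 1 — timeout(0): n0:cand/b4/[-]
after 2 — deliver 0→2: n2:foll/b4/[-]
after 3 — deliver 2→0: ·
after 4 — deliver 0→3: n3:foll/b4/[-]
after 5 — deliver 3→0: n0:lead/b4/[-]
after 6 — timeout(1): n1:cand/b5/[-]
after 7 — deliver 1→3: n3:foll/b5/[-]
after 8 — deliver 3→1: ·
after 9 — deliver 1→2: n2:foll/b5/[-]
after 10 — deliver 2→1: n1:lead/b5/[-]
after 11 — deliver 1→2: ·
after 12 — deliver 3→0: ·
after 13 — propose(1,'x'): ·
after 14 — propose(2,'w'): ·
after 15 — deliver 2→1: ·
after 16 — deliver 1→2: n2:foll/b5/[x]
after 17 — propose(0,'q'): ·
after 18 — deliver 0→2: ·
after 19 — deliver 2→0: ·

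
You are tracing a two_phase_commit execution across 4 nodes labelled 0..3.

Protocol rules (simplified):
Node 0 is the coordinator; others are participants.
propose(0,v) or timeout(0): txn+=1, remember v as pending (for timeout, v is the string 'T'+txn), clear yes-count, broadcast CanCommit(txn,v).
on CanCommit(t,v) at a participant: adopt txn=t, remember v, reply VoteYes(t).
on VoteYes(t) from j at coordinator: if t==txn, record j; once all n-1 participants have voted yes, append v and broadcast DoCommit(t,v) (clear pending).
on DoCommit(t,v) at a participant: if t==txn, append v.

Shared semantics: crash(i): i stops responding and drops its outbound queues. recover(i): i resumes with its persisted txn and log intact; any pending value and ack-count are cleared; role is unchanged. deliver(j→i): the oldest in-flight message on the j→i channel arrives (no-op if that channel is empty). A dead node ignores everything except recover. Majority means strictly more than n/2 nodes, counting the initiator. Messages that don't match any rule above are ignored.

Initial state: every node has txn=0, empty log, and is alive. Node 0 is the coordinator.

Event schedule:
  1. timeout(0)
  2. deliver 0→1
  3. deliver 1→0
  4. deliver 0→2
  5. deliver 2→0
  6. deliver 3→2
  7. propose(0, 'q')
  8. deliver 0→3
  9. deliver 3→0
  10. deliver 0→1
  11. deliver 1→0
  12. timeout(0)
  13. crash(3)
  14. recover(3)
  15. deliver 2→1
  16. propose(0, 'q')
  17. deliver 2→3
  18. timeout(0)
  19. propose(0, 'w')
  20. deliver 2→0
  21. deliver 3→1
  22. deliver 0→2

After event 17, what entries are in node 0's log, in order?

empty

after 1 — timeout(0): n0:coor/t1/[-]
after 2 — deliver 0→1: n1:part/t1/[-]
after 3 — deliver 1→0: ·
after 4 — deliver 0→2: n2:part/t1/[-]
after 5 — deliver 2→0: ·
after 6 — deliver 3→2: ·
after 7 — propose(0,'q'): n0:coor/t2/[-]
after 8 — deliver 0→3: n3:part/t1/[-]
after 9 — deliver 3→0: ·
after 10 — deliver 0→1: n1:part/t2/[-]
after 11 — deliver 1→0: ·
after 12 — timeout(0): n0:coor/t3/[-]
after 13 — crash(3): n3:✗part/t1/[-]
after 14 — recover(3): n3:part/t1/[-]
after 15 — deliver 2→1: ·
after 16 — propose(0,'q'): n0:coor/t4/[-]
after 17 — deliver 2→3: ·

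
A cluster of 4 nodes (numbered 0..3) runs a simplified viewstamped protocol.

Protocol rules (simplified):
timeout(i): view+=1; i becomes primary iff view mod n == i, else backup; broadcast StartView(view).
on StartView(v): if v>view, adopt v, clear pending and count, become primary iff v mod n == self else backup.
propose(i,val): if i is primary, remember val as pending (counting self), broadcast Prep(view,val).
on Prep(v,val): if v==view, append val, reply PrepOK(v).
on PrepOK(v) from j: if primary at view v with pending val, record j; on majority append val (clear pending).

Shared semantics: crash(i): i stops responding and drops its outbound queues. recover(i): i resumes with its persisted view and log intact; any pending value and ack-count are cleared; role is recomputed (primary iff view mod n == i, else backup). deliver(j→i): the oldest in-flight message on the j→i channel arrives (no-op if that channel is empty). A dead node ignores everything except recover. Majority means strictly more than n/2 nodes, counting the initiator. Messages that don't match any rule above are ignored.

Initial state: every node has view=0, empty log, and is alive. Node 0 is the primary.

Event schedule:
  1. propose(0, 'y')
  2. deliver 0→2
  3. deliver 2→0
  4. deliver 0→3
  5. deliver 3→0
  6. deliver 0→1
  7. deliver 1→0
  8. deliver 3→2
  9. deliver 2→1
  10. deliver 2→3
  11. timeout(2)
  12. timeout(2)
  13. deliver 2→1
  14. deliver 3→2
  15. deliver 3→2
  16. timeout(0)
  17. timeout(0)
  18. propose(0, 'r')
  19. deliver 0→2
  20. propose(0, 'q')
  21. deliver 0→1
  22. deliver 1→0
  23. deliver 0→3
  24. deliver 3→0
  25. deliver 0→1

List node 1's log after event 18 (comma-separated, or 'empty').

y

e1 propose(0,'y'): ·
e2 deliver 0→2: 2[back,v=0,y]
e3 deliver 2→0: ·
e4 deliver 0→3: 3[back,v=0,y]
e5 deliver 3→0: 0[prim,v=0,y]
e6 deliver 0→1: 1[back,v=0,y]
e7 deliver 1→0: ·
e8 deliver 3→2: ·
e9 deliver 2→1: ·
e10 deliver 2→3: ·
e11 timeout(2): 2[back,v=1,y]
e12 timeout(2): 2[prim,v=2,y]
e13 deliver 2→1: 1[prim,v=1,y]
e14 deliver 3→2: ·
e15 deliver 3→2: ·
e16 timeout(0): 0[back,v=1,y]
e17 timeout(0): 0[back,v=2,y]
e18 propose(0,'r'): ·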